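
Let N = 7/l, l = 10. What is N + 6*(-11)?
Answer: -653/10 ≈ -65.300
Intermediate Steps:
N = 7/10 ≈ 0.70000
N + 6*(-11) = 7/10 + 6*(-11) = 7/10 - 66 = -653/10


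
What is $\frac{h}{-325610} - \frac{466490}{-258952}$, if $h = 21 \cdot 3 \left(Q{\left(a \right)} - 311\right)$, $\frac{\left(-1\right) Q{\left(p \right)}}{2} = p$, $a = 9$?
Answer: $\frac{39315276751}{21079340180} \approx 1.8651$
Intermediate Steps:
$Q{\left(p \right)} = - 2 p$
$h = -20727$ ($h = 21 \cdot 3 \left(\left(-2\right) 9 - 311\right) = 63 \left(-18 - 311\right) = 63 \left(-329\right) = -20727$)
$\frac{h}{-325610} - \frac{466490}{-258952} = - \frac{20727}{-325610} - \frac{466490}{-258952} = \left(-20727\right) \left(- \frac{1}{325610}\right) - - \frac{233245}{129476} = \frac{20727}{325610} + \frac{233245}{129476} = \frac{39315276751}{21079340180}$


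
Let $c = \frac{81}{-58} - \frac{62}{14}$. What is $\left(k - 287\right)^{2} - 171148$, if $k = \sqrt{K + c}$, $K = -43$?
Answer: $-171148 + \frac{\left(116522 - i \sqrt{8048138}\right)^{2}}{164836} \approx -88828.0 - 4010.8 i$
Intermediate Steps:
$c = - \frac{2365}{406}$ ($c = 81 \left(- \frac{1}{58}\right) - \frac{31}{7} = - \frac{81}{58} - \frac{31}{7} = - \frac{2365}{406} \approx -5.8251$)
$k = \frac{i \sqrt{8048138}}{406}$ ($k = \sqrt{-43 - \frac{2365}{406}} = \sqrt{- \frac{19823}{406}} = \frac{i \sqrt{8048138}}{406} \approx 6.9875 i$)
$\left(k - 287\right)^{2} - 171148 = \left(\frac{i \sqrt{8048138}}{406} - 287\right)^{2} - 171148 = \left(-287 + \frac{i \sqrt{8048138}}{406}\right)^{2} - 171148 = -171148 + \left(-287 + \frac{i \sqrt{8048138}}{406}\right)^{2}$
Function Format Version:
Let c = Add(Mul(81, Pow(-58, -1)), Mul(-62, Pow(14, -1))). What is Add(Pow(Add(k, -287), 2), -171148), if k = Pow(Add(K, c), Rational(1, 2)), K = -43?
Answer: Add(-171148, Mul(Rational(1, 164836), Pow(Add(116522, Mul(-1, I, Pow(8048138, Rational(1, 2)))), 2))) ≈ Add(-88828., Mul(-4010.8, I))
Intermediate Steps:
c = Rational(-2365, 406) (c = Add(Mul(81, Rational(-1, 58)), Mul(-62, Rational(1, 14))) = Add(Rational(-81, 58), Rational(-31, 7)) = Rational(-2365, 406) ≈ -5.8251)
k = Mul(Rational(1, 406), I, Pow(8048138, Rational(1, 2))) (k = Pow(Add(-43, Rational(-2365, 406)), Rational(1, 2)) = Pow(Rational(-19823, 406), Rational(1, 2)) = Mul(Rational(1, 406), I, Pow(8048138, Rational(1, 2))) ≈ Mul(6.9875, I))
Add(Pow(Add(k, -287), 2), -171148) = Add(Pow(Add(Mul(Rational(1, 406), I, Pow(8048138, Rational(1, 2))), -287), 2), -171148) = Add(Pow(Add(-287, Mul(Rational(1, 406), I, Pow(8048138, Rational(1, 2)))), 2), -171148) = Add(-171148, Pow(Add(-287, Mul(Rational(1, 406), I, Pow(8048138, Rational(1, 2)))), 2))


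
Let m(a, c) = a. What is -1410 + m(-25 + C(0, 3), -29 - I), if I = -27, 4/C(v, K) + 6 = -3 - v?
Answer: -12919/9 ≈ -1435.4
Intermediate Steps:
C(v, K) = 4/(-9 - v) (C(v, K) = 4/(-6 + (-3 - v)) = 4/(-9 - v))
-1410 + m(-25 + C(0, 3), -29 - I) = -1410 + (-25 - 4/(9 + 0)) = -1410 + (-25 - 4/9) = -1410 - 229/9 = -12919/9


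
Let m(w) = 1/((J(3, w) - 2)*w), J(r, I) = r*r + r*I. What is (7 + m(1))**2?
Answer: 5041/100 ≈ 50.410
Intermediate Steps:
J(r, I) = r**2 + I*r
m(w) = 1/(w*(7 + 3*w)) (m(w) = 1/((3*(w + 3) - 2)*w) = 1/((3*(3 + w) - 2)*w) = 1/(((9 + 3*w) - 2)*w) = 1/((7 + 3*w)*w) = 1/(w*(7 + 3*w)))
(7 + m(1))**2 = (7 + 1/(1*(7 + 3*1)))**2 = (7 + 1/(7 + 3))**2 = (7 + 1/10)**2 = (71/10)**2 = 5041/100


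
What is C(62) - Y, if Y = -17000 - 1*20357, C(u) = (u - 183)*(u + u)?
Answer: 22353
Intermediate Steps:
C(u) = 2*u*(-183 + u) (C(u) = (-183 + u)*(2*u) = 2*u*(-183 + u))
Y = -37357 (Y = -17000 - 20357 = -37357)
C(62) - Y = 2*62*(-183 + 62) - 1*(-37357) = 2*62*(-121) + 37357 = -15004 + 37357 = 22353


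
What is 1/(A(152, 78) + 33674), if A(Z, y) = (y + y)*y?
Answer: 1/45842 ≈ 2.1814e-5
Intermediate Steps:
A(Z, y) = 2*y² (A(Z, y) = (2*y)*y = 2*y²)
1/(A(152, 78) + 33674) = 1/(2*78² + 33674) = 1/(2*6084 + 33674) = 1/(12168 + 33674) = 1/45842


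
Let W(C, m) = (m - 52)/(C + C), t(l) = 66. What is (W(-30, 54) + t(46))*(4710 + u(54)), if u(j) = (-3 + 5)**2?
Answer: 4664503/15 ≈ 3.1097e+5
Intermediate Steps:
u(j) = 4 (u(j) = 2**2 = 4)
W(C, m) = (-52 + m)/(2*C) (W(C, m) = (-52 + m)/((2*C)) = (-52 + m)*(1/(2*C)) = (-52 + m)/(2*C))
(W(-30, 54) + t(46))*(4710 + u(54)) = ((1/2)*(-52 + 54)/(-30) + 66)*(4710 + 4) = ((1/2)*(-1/30)*2 + 66)*4714 = (-1/30 + 66)*4714 = (1979/30)*4714 = 4664503/15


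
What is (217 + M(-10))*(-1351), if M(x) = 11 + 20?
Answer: -335048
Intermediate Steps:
M(x) = 31
(217 + M(-10))*(-1351) = (217 + 31)*(-1351) = 248*(-1351) = -335048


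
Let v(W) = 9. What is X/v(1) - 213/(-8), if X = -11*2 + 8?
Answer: 1805/72 ≈ 25.069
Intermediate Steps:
X = -14 (X = -22 + 8 = -14)
X/v(1) - 213/(-8) = -14/9 - 213/(-8) = -14*⅑ - 213*(-⅛) = -14/9 + 213/8 = 1805/72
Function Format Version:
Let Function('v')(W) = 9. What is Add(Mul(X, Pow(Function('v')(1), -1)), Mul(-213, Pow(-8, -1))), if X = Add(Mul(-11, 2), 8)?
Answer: Rational(1805, 72) ≈ 25.069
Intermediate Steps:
X = -14 (X = Add(-22, 8) = -14)
Add(Mul(X, Pow(Function('v')(1), -1)), Mul(-213, Pow(-8, -1))) = Add(Mul(-14, Pow(9, -1)), Mul(-213, Pow(-8, -1))) = Add(Mul(-14, Rational(1, 9)), Mul(-213, Rational(-1, 8))) = Add(Rational(-14, 9), Rational(213, 8)) = Rational(1805, 72)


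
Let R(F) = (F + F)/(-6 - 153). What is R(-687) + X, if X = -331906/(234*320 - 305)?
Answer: 16564332/3952475 ≈ 4.1909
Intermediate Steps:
R(F) = -2*F/159 (R(F) = (2*F)/(-159) = (2*F)*(-1/159) = -2*F/159)
X = -331906/74575 (X = -331906/(74880 - 305) = -331906/74575 ≈ -4.4506)
R(-687) + X = -2/159*(-687) - 331906/74575 = 458/53 - 331906/74575 = 16564332/3952475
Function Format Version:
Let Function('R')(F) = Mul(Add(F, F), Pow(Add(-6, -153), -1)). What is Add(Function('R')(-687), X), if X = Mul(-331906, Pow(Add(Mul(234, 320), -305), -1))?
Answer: Rational(16564332, 3952475) ≈ 4.1909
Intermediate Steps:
Function('R')(F) = Mul(Rational(-2, 159), F) (Function('R')(F) = Mul(Mul(2, F), Pow(-159, -1)) = Mul(Mul(2, F), Rational(-1, 159)) = Mul(Rational(-2, 159), F))
X = Rational(-331906, 74575) (X = Mul(-331906, Pow(Add(74880, -305), -1)) = Mul(-331906, Pow(74575, -1)) = Mul(-331906, Rational(1, 74575)) = Rational(-331906, 74575) ≈ -4.4506)
Add(Function('R')(-687), X) = Add(Mul(Rational(-2, 159), -687), Rational(-331906, 74575)) = Add(Rational(458, 53), Rational(-331906, 74575)) = Rational(16564332, 3952475)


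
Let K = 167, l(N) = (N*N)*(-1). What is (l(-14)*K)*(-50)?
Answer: 1636600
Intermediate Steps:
l(N) = -N**2 (l(N) = N**2*(-1) = -N**2)
(l(-14)*K)*(-50) = (-1*(-14)**2*167)*(-50) = (-1*196*167)*(-50) = -196*167*(-50) = -32732*(-50) = 1636600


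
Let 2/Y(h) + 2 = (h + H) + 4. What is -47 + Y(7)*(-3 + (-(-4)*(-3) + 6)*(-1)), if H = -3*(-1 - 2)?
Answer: -140/3 ≈ -46.667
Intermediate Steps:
H = 9 (H = -3*(-3) = 9)
Y(h) = 2/(11 + h) (Y(h) = 2/(-2 + ((h + 9) + 4)) = 2/(-2 + ((9 + h) + 4)) = 2/(-2 + (13 + h)) = 2/(11 + h))
-47 + Y(7)*(-3 + (-(-4)*(-3) + 6)*(-1)) = -47 + (2/(11 + 7))*(-3 + (-(-4)*(-3) + 6)*(-1)) = -47 + (2/18)*(-3 + (-4*3 + 6)*(-1)) = -47 + (2*(1/18))*(-3 + (-12 + 6)*(-1)) = -47 + (-3 - 6*(-1))/9 = -47 + (-3 + 6)/9 = -47 + (⅑)*3 = -47 + ⅓ = -140/3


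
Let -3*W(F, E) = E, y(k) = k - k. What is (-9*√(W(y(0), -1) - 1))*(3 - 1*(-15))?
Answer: -54*I*√6 ≈ -132.27*I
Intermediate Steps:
y(k) = 0
W(F, E) = -E/3
(-9*√(W(y(0), -1) - 1))*(3 - 1*(-15)) = (-9*√(-⅓*(-1) - 1))*(3 - 1*(-15)) = (-9*√(⅓ - 1))*(3 + 15) = -3*I*√6*18 = -54*I*√6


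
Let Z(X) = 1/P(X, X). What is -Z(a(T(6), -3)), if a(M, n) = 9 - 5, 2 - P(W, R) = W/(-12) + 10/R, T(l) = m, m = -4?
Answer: 6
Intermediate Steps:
T(l) = -4
P(W, R) = 2 - 10/R + W/12 (P(W, R) = 2 - (W/(-12) + 10/R) = 2 - (W*(-1/12) + 10/R) = 2 - (-W/12 + 10/R) = 2 - (10/R - W/12) = 2 + (-10/R + W/12) = 2 - 10/R + W/12)
a(M, n) = 4
Z(X) = 1/(2 - 10/X + X/12)
-Z(a(T(6), -3)) = -12*4/(-120 + 4*(24 + 4)) = -12*4/(-120 + 4*28) = -12*4/(-120 + 112) = -12*4/(-8) = -12*4*(-1)/8 = -1*(-6) = 6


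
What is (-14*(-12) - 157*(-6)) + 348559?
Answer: 349669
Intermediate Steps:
(-14*(-12) - 157*(-6)) + 348559 = (168 + 942) + 348559 = 1110 + 348559 = 349669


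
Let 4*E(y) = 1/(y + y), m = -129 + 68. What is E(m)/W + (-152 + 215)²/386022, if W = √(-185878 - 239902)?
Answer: 27/2626 + I*√106445/103890320 ≈ 0.010282 + 3.1404e-6*I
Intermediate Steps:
W = 2*I*√106445 (W = √(-425780) = 2*I*√106445 ≈ 652.52*I)
m = -61
E(y) = 1/(8*y) (E(y) = 1/(4*(y + y)) = 1/(4*((2*y))) = (1/(2*y))/4 = 1/(8*y))
E(m)/W + (-152 + 215)²/386022 = ((⅛)/(-61))/((2*I*√106445)) + (-152 + 215)²/386022 = ((⅛)*(-1/61))*(-I*√106445/212890) + 63²*(1/386022) = -(-1)*I*√106445/103890320 + 3969*(1/386022) = I*√106445/103890320 + 27/2626 = 27/2626 + I*√106445/103890320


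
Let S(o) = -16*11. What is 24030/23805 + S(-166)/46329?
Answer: 24646582/24508041 ≈ 1.0057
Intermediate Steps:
S(o) = -176
24030/23805 + S(-166)/46329 = 24030/23805 - 176/46329 = 24030*(1/23805) - 176*1/46329 = 534/529 - 176/46329 = 24646582/24508041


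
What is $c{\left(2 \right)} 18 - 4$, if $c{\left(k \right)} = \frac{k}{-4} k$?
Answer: $-22$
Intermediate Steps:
$c{\left(k \right)} = - \frac{k^{2}}{4}$ ($c{\left(k \right)} = k \left(- \frac{1}{4}\right) k = - \frac{k}{4} k = - \frac{k^{2}}{4}$)
$c{\left(2 \right)} 18 - 4 = - \frac{2^{2}}{4} \cdot 18 - 4 = \left(- \frac{1}{4}\right) 4 \cdot 18 - 4 = \left(-1\right) 18 - 4 = -18 - 4 = -22$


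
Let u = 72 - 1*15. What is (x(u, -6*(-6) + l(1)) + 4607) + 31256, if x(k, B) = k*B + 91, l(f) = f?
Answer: 38063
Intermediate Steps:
u = 57 (u = 72 - 15 = 57)
x(k, B) = 91 + B*k (x(k, B) = B*k + 91 = 91 + B*k)
(x(u, -6*(-6) + l(1)) + 4607) + 31256 = ((91 + (-6*(-6) + 1)*57) + 4607) + 31256 = ((91 + (36 + 1)*57) + 4607) + 31256 = ((91 + 37*57) + 4607) + 31256 = ((91 + 2109) + 4607) + 31256 = (2200 + 4607) + 31256 = 6807 + 31256 = 38063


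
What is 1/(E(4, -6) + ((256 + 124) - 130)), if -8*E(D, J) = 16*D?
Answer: 1/242 ≈ 0.0041322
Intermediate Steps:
E(D, J) = -2*D
1/(E(4, -6) + ((256 + 124) - 130)) = 1/(-2*4 + ((256 + 124) - 130)) = 1/(-8 + (380 - 130)) = 1/(-8 + 250) = 1/242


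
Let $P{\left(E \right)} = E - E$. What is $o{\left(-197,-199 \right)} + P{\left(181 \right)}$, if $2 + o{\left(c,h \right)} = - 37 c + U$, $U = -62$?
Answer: $7225$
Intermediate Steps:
$o{\left(c,h \right)} = -64 - 37 c$ ($o{\left(c,h \right)} = -2 - \left(62 + 37 c\right) = -64 - 37 c$)
$P{\left(E \right)} = 0$
$o{\left(-197,-199 \right)} + P{\left(181 \right)} = \left(-64 - -7289\right) + 0 = \left(-64 + 7289\right) + 0 = 7225 + 0 = 7225$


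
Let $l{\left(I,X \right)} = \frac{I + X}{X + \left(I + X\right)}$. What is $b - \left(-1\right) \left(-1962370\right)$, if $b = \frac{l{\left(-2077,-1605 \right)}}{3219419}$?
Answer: $- \frac{4771661958233704}{2431581179} \approx -1.9624 \cdot 10^{6}$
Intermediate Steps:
$l{\left(I,X \right)} = \frac{I + X}{I + 2 X}$
$b = \frac{526}{2431581179}$ ($b = \frac{\frac{1}{-2077 + 2 \left(-1605\right)} \left(-2077 - 1605\right)}{3219419} = \frac{1}{-2077 - 3210} \left(-3682\right) \frac{1}{3219419} = \frac{1}{-5287} \left(-3682\right) \frac{1}{3219419} = \left(- \frac{1}{5287}\right) \left(-3682\right) \frac{1}{3219419} = \frac{3682}{5287} \cdot \frac{1}{3219419} = \frac{526}{2431581179} \approx 2.1632 \cdot 10^{-7}$)
$b - \left(-1\right) \left(-1962370\right) = \frac{526}{2431581179} - \left(-1\right) \left(-1962370\right) = \frac{526}{2431581179} - 1962370 = - \frac{4771661958233704}{2431581179}$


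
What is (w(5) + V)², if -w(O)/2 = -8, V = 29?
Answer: 2025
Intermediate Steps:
w(O) = 16 (w(O) = -2*(-8) = 16)
(w(5) + V)² = (16 + 29)² = 45² = 2025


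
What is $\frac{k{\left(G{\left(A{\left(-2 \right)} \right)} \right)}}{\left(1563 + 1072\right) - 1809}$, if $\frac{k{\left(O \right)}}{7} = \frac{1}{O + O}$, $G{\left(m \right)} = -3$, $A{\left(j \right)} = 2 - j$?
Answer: $- \frac{1}{708} \approx -0.0014124$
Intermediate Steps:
$k{\left(O \right)} = \frac{7}{2 O}$ ($k{\left(O \right)} = \frac{7}{O + O} = \frac{7}{2 O}$)
$\frac{k{\left(G{\left(A{\left(-2 \right)} \right)} \right)}}{\left(1563 + 1072\right) - 1809} = \frac{\frac{7}{2} \frac{1}{-3}}{\left(1563 + 1072\right) - 1809} = \frac{\frac{7}{2} \left(- \frac{1}{3}\right)}{2635 - 1809} = - \frac{7}{6 \cdot 826} = \left(- \frac{7}{6}\right) \frac{1}{826} = - \frac{1}{708}$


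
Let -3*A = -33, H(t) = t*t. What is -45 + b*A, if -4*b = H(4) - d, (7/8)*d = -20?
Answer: -1063/7 ≈ -151.86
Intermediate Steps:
d = -160/7 (d = (8/7)*(-20) = -160/7 ≈ -22.857)
H(t) = t²
A = 11 (A = -⅓*(-33) = 11)
b = -68/7 (b = -(4² - 1*(-160/7))/4 = -(16 + 160/7)/4 = -¼*272/7 = -68/7 ≈ -9.7143)
-45 + b*A = -45 - 68/7*11 = -45 - 748/7 = -1063/7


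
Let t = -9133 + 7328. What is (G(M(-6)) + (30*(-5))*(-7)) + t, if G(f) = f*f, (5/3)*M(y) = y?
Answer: -18551/25 ≈ -742.04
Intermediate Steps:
M(y) = 3*y/5
G(f) = f**2
t = -1805
(G(M(-6)) + (30*(-5))*(-7)) + t = (((3/5)*(-6))**2 + (30*(-5))*(-7)) - 1805 = ((-18/5)**2 - 150*(-7)) - 1805 = (324/25 + 1050) - 1805 = 26574/25 - 1805 = -18551/25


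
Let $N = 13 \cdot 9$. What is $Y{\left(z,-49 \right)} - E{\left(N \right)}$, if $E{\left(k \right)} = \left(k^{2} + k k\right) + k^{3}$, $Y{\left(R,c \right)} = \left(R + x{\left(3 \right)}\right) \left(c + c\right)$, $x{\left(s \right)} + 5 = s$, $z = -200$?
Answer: $-1609195$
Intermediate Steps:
$x{\left(s \right)} = -5 + s$
$Y{\left(R,c \right)} = 2 c \left(-2 + R\right)$ ($Y{\left(R,c \right)} = \left(R + \left(-5 + 3\right)\right) \left(c + c\right) = \left(R - 2\right) 2 c = \left(-2 + R\right) 2 c = 2 c \left(-2 + R\right)$)
$N = 117$
$E{\left(k \right)} = k^{3} + 2 k^{2}$ ($E{\left(k \right)} = \left(k^{2} + k^{2}\right) + k^{3} = 2 k^{2} + k^{3} = k^{3} + 2 k^{2}$)
$Y{\left(z,-49 \right)} - E{\left(N \right)} = 2 \left(-49\right) \left(-2 - 200\right) - 117^{2} \left(2 + 117\right) = 2 \left(-49\right) \left(-202\right) - 13689 \cdot 119 = 19796 - 1628991 = -1609195$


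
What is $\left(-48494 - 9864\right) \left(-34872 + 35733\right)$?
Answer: $-50246238$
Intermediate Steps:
$\left(-48494 - 9864\right) \left(-34872 + 35733\right) = \left(-58358\right) 861 = -50246238$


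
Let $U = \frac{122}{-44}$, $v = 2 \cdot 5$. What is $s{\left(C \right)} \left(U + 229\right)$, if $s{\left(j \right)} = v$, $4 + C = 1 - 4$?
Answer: $\frac{24885}{11} \approx 2262.3$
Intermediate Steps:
$v = 10$
$C = -7$ ($C = -4 + \left(1 - 4\right) = -4 - 3 = -7$)
$s{\left(j \right)} = 10$
$U = - \frac{61}{22}$ ($U = 122 \left(- \frac{1}{44}\right) = - \frac{61}{22} \approx -2.7727$)
$s{\left(C \right)} \left(U + 229\right) = 10 \left(- \frac{61}{22} + 229\right) = 10 \cdot \frac{4977}{22} = \frac{24885}{11}$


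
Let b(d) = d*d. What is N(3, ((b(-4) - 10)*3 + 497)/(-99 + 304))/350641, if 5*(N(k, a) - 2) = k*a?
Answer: 719/71881405 ≈ 1.0003e-5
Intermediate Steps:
b(d) = d²
N(k, a) = 2 + a*k/5 (N(k, a) = 2 + (k*a)/5 = 2 + (a*k)/5 = 2 + a*k/5)
N(3, ((b(-4) - 10)*3 + 497)/(-99 + 304))/350641 = (2 + (⅕)*((((-4)² - 10)*3 + 497)/(-99 + 304))*3)/350641 = (2 + (⅕)*(((16 - 10)*3 + 497)/205)*3)*(1/350641) = (2 + (⅕)*((6*3 + 497)*(1/205))*3)*(1/350641) = (2 + (⅕)*((18 + 497)*(1/205))*3)*(1/350641) = (2 + (⅕)*(515*(1/205))*3)*(1/350641) = (2 + (⅕)*(103/41)*3)*(1/350641) = (2 + 309/205)*(1/350641) = (719/205)*(1/350641) = 719/71881405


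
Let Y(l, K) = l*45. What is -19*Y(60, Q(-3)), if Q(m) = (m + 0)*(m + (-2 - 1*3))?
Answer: -51300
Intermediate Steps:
Q(m) = m*(-5 + m) (Q(m) = m*(m + (-2 - 3)) = m*(m - 5) = m*(-5 + m))
Y(l, K) = 45*l
-19*Y(60, Q(-3)) = -855*60 = -19*2700 = -51300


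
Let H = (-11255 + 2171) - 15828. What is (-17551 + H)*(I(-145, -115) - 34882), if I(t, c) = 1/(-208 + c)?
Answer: 478425822681/323 ≈ 1.4812e+9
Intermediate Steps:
H = -24912 (H = -9084 - 15828 = -24912)
(-17551 + H)*(I(-145, -115) - 34882) = (-17551 - 24912)*(1/(-208 - 115) - 34882) = -42463*(1/(-323) - 34882) = -42463*(-1/323 - 34882) = -42463*(-11266887/323) = 478425822681/323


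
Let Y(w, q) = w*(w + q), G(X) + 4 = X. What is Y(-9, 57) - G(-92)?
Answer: -336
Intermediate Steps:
G(X) = -4 + X
Y(w, q) = w*(q + w)
Y(-9, 57) - G(-92) = -9*(57 - 9) - (-4 - 92) = -9*48 - 1*(-96) = -432 + 96 = -336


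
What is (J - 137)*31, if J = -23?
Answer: -4960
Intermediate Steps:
(J - 137)*31 = (-23 - 137)*31 = -160*31 = -4960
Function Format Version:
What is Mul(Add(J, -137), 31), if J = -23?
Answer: -4960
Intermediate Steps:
Mul(Add(J, -137), 31) = Mul(Add(-23, -137), 31) = Mul(-160, 31) = -4960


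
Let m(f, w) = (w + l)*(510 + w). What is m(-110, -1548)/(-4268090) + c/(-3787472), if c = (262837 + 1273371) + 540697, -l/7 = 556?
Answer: -3025121135329/1616527136848 ≈ -1.8714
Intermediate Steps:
l = -3892 (l = -7*556 = -3892)
m(f, w) = (-3892 + w)*(510 + w) (m(f, w) = (w - 3892)*(510 + w) = (-3892 + w)*(510 + w))
c = 2076905 (c = 1536208 + 540697 = 2076905)
m(-110, -1548)/(-4268090) + c/(-3787472) = (-1984920 + (-1548)² - 3382*(-1548))/(-4268090) + 2076905/(-3787472) = (-1984920 + 2396304 + 5235336)*(-1/4268090) + 2076905*(-1/3787472) = 5646720*(-1/4268090) - 2076905/3787472 = -564672/426809 - 2076905/3787472 = -3025121135329/1616527136848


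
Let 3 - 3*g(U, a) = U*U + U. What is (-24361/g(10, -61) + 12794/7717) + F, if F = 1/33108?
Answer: 18717624153371/27337904652 ≈ 684.68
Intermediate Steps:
g(U, a) = 1 - U/3 - U²/3 (g(U, a) = 1 - (U*U + U)/3 = 1 - (U² + U)/3 = 1 - (U + U²)/3 = 1 + (-U/3 - U²/3) = 1 - U/3 - U²/3)
F = 1/33108 ≈ 3.0204e-5
(-24361/g(10, -61) + 12794/7717) + F = (-24361/(1 - ⅓*10 - ⅓*10²) + 12794/7717) + 1/33108 = (-24361/(1 - 10/3 - ⅓*100) + 12794*(1/7717)) + 1/33108 = (-24361/(1 - 10/3 - 100/3) + 12794/7717) + 1/33108 = (-24361/(-107/3) + 12794/7717) + 1/33108 = (-24361*(-3/107) + 12794/7717) + 1/33108 = (73083/107 + 12794/7717) + 1/33108 = 565350469/825719 + 1/33108 = 18717624153371/27337904652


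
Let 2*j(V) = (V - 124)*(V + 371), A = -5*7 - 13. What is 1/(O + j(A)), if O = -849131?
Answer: -1/876909 ≈ -1.1404e-6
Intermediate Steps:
A = -48 (A = -35 - 13 = -48)
j(V) = (-124 + V)*(371 + V)/2 (j(V) = ((V - 124)*(V + 371))/2 = ((-124 + V)*(371 + V))/2 = (-124 + V)*(371 + V)/2)
1/(O + j(A)) = 1/(-849131 + (-23002 + (½)*(-48)² + (247/2)*(-48))) = 1/(-849131 + (-23002 + (½)*2304 - 5928)) = 1/(-849131 + (-23002 + 1152 - 5928)) = 1/(-849131 - 27778) = 1/(-876909) = -1/876909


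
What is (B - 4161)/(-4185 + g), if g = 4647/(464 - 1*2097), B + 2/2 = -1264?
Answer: 4430329/3419376 ≈ 1.2957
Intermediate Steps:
B = -1265 (B = -1 - 1264 = -1265)
g = -4647/1633 (g = 4647/(464 - 2097) = 4647/(-1633) = 4647*(-1/1633) = -4647/1633 ≈ -2.8457)
(B - 4161)/(-4185 + g) = (-1265 - 4161)/(-4185 - 4647/1633) = -5426/(-6838752/1633) = -5426*(-1633/6838752) = 4430329/3419376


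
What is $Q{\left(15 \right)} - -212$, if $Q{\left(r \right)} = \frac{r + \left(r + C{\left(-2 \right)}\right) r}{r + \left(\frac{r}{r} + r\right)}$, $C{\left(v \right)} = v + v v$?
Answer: $\frac{6842}{31} \approx 220.71$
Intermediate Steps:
$C{\left(v \right)} = v + v^{2}$
$Q{\left(r \right)} = \frac{r + r \left(2 + r\right)}{1 + 2 r}$ ($Q{\left(r \right)} = \frac{r + \left(r - 2 \left(1 - 2\right)\right) r}{r + \left(\frac{r}{r} + r\right)} = \frac{r + \left(r - -2\right) r}{r + \left(1 + r\right)} = \frac{r + \left(r + 2\right) r}{1 + 2 r} = \frac{r + \left(2 + r\right) r}{1 + 2 r} = \frac{r + r \left(2 + r\right)}{1 + 2 r}$)
$Q{\left(15 \right)} - -212 = \frac{15 \left(3 + 15\right)}{1 + 2 \cdot 15} - -212 = 15 \frac{1}{1 + 30} \cdot 18 + 212 = 15 \cdot \frac{1}{31} \cdot 18 + 212 = \frac{270}{31} + 212 = \frac{6842}{31}$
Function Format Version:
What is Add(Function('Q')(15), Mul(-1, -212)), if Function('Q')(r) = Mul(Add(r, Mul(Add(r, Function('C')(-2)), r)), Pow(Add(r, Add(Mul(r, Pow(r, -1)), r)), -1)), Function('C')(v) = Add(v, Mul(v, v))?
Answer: Rational(6842, 31) ≈ 220.71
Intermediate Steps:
Function('C')(v) = Add(v, Pow(v, 2))
Function('Q')(r) = Mul(Pow(Add(1, Mul(2, r)), -1), Add(r, Mul(r, Add(2, r)))) (Function('Q')(r) = Mul(Add(r, Mul(Add(r, Mul(-2, Add(1, -2))), r)), Pow(Add(r, Add(Mul(r, Pow(r, -1)), r)), -1)) = Mul(Add(r, Mul(Add(r, Mul(-2, -1)), r)), Pow(Add(r, Add(1, r)), -1)) = Mul(Add(r, Mul(Add(r, 2), r)), Pow(Add(1, Mul(2, r)), -1)) = Mul(Add(r, Mul(Add(2, r), r)), Pow(Add(1, Mul(2, r)), -1)) = Mul(Add(r, Mul(r, Add(2, r))), Pow(Add(1, Mul(2, r)), -1)) = Mul(Pow(Add(1, Mul(2, r)), -1), Add(r, Mul(r, Add(2, r)))))
Add(Function('Q')(15), Mul(-1, -212)) = Add(Mul(15, Pow(Add(1, Mul(2, 15)), -1), Add(3, 15)), Mul(-1, -212)) = Add(Mul(15, Pow(Add(1, 30), -1), 18), 212) = Add(Mul(15, Pow(31, -1), 18), 212) = Add(Mul(15, Rational(1, 31), 18), 212) = Add(Rational(270, 31), 212) = Rational(6842, 31)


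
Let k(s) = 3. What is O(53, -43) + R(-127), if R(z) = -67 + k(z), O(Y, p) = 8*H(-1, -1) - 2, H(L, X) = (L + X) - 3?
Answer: -106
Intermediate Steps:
H(L, X) = -3 + L + X
O(Y, p) = -42 (O(Y, p) = 8*(-3 - 1 - 1) - 2 = 8*(-5) - 2 = -40 - 2 = -42)
R(z) = -64 (R(z) = -67 + 3 = -64)
O(53, -43) + R(-127) = -42 - 64 = -106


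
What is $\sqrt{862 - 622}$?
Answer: $4 \sqrt{15} \approx 15.492$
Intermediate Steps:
$\sqrt{862 - 622} = \sqrt{240} = 4 \sqrt{15}$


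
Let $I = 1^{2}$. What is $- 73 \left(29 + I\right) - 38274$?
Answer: $-40464$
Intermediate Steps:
$I = 1$
$- 73 \left(29 + I\right) - 38274 = - 73 \left(29 + 1\right) - 38274 = \left(-73\right) 30 - 38274 = -2190 - 38274 = -40464$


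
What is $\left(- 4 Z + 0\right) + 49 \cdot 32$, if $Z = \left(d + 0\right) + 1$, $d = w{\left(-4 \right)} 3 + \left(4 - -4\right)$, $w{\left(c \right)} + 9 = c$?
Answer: $1688$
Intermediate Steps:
$w{\left(c \right)} = -9 + c$
$d = -31$ ($d = \left(-9 - 4\right) 3 + \left(4 - -4\right) = \left(-13\right) 3 + \left(4 + 4\right) = -39 + 8 = -31$)
$Z = -30$ ($Z = \left(-31 + 0\right) + 1 = -31 + 1 = -30$)
$\left(- 4 Z + 0\right) + 49 \cdot 32 = \left(\left(-4\right) \left(-30\right) + 0\right) + 49 \cdot 32 = \left(120 + 0\right) + 1568 = 120 + 1568 = 1688$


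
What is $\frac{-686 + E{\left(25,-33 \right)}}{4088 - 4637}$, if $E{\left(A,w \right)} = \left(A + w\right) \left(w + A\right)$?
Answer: $\frac{622}{549} \approx 1.133$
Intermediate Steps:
$E{\left(A,w \right)} = \left(A + w\right)^{2}$ ($E{\left(A,w \right)} = \left(A + w\right) \left(A + w\right) = \left(A + w\right)^{2}$)
$\frac{-686 + E{\left(25,-33 \right)}}{4088 - 4637} = \frac{-686 + \left(25 - 33\right)^{2}}{4088 - 4637} = \frac{-686 + \left(-8\right)^{2}}{-549} = \left(-686 + 64\right) \left(- \frac{1}{549}\right) = \left(-622\right) \left(- \frac{1}{549}\right) = \frac{622}{549}$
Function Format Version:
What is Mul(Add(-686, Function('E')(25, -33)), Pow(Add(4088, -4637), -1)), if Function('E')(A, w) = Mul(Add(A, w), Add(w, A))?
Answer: Rational(622, 549) ≈ 1.1330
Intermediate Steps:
Function('E')(A, w) = Pow(Add(A, w), 2) (Function('E')(A, w) = Mul(Add(A, w), Add(A, w)) = Pow(Add(A, w), 2))
Mul(Add(-686, Function('E')(25, -33)), Pow(Add(4088, -4637), -1)) = Mul(Add(-686, Pow(Add(25, -33), 2)), Pow(Add(4088, -4637), -1)) = Mul(Add(-686, Pow(-8, 2)), Pow(-549, -1)) = Mul(Add(-686, 64), Rational(-1, 549)) = Mul(-622, Rational(-1, 549)) = Rational(622, 549)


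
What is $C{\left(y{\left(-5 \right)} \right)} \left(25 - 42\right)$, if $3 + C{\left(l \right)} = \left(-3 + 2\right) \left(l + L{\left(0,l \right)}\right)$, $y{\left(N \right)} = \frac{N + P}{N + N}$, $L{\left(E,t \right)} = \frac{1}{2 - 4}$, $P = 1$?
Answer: $\frac{493}{10} \approx 49.3$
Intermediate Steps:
$L{\left(E,t \right)} = - \frac{1}{2}$ ($L{\left(E,t \right)} = \frac{1}{-2} = - \frac{1}{2}$)
$y{\left(N \right)} = \frac{1 + N}{2 N}$ ($y{\left(N \right)} = \frac{N + 1}{N + N} = \frac{1 + N}{2 N}$)
$C{\left(l \right)} = - \frac{5}{2} - l$ ($C{\left(l \right)} = -3 + \left(-3 + 2\right) \left(l - \frac{1}{2}\right) = -3 - \left(- \frac{1}{2} + l\right) = - \frac{5}{2} - l$)
$C{\left(y{\left(-5 \right)} \right)} \left(25 - 42\right) = \left(- \frac{5}{2} - \frac{1 - 5}{2 \left(-5\right)}\right) \left(25 - 42\right) = \left(- \frac{5}{2} - \frac{1}{2} \left(- \frac{1}{5}\right) \left(-4\right)\right) \left(-17\right) = \left(- \frac{5}{2} - \frac{2}{5}\right) \left(-17\right) = \left(- \frac{29}{10}\right) \left(-17\right) = \frac{493}{10}$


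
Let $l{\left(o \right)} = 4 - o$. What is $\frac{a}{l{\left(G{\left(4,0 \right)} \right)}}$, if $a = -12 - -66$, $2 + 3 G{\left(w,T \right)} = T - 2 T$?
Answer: $\frac{81}{7} \approx 11.571$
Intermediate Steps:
$G{\left(w,T \right)} = - \frac{2}{3} - \frac{T}{3}$ ($G{\left(w,T \right)} = - \frac{2}{3} + \frac{T - 2 T}{3} = - \frac{2}{3} + \frac{\left(-1\right) T}{3} = - \frac{2}{3} - \frac{T}{3}$)
$a = 54$ ($a = -12 + 66 = 54$)
$\frac{a}{l{\left(G{\left(4,0 \right)} \right)}} = \frac{54}{4 - \left(- \frac{2}{3} - 0\right)} = \frac{54}{4 - \left(- \frac{2}{3} + 0\right)} = \frac{54}{4 - - \frac{2}{3}} = \frac{54}{4 + \frac{2}{3}} = \frac{54}{\frac{14}{3}} = 54 \cdot \frac{3}{14} = \frac{81}{7}$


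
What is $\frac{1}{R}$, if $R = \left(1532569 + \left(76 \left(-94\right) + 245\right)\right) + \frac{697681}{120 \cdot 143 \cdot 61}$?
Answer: $\frac{1046760}{1597011026881} \approx 6.5545 \cdot 10^{-7}$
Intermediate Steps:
$R = \frac{1597011026881}{1046760}$ ($R = \left(1532569 + \left(-7144 + 245\right)\right) + \frac{697681}{17160 \cdot 61} = \left(1532569 - 6899\right) + \frac{697681}{1046760} = 1525670 + 697681 \cdot \frac{1}{1046760} = 1525670 + \frac{697681}{1046760} = \frac{1597011026881}{1046760} \approx 1.5257 \cdot 10^{6}$)
$\frac{1}{R} = \frac{1}{\frac{1597011026881}{1046760}} = \frac{1046760}{1597011026881}$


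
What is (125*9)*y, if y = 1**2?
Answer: 1125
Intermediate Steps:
y = 1
(125*9)*y = (125*9)*1 = 1125*1 = 1125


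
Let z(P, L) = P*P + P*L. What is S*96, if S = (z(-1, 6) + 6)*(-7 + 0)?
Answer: -672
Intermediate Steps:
z(P, L) = P**2 + L*P
S = -7 (S = (-(6 - 1) + 6)*(-7 + 0) = (-1*5 + 6)*(-7) = (-5 + 6)*(-7) = 1*(-7) = -7)
S*96 = -7*96 = -672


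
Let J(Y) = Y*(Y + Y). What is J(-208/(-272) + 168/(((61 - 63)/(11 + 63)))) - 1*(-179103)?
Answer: 22379409329/289 ≈ 7.7437e+7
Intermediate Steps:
J(Y) = 2*Y² (J(Y) = Y*(2*Y) = 2*Y²)
J(-208/(-272) + 168/(((61 - 63)/(11 + 63)))) - 1*(-179103) = 2*(-208/(-272) + 168/(((61 - 63)/(11 + 63))))² - 1*(-179103) = 2*(-208*(-1/272) + 168/((-2/74)))² + 179103 = 2*(13/17 + 168/((-2*1/74)))² + 179103 = 2*(13/17 + 168/(-1/37))² + 179103 = 2*(13/17 + 168*(-37))² + 179103 = 2*(13/17 - 6216)² + 179103 = 2*(-105659/17)² + 179103 = 2*(11163824281/289) + 179103 = 22327648562/289 + 179103 = 22379409329/289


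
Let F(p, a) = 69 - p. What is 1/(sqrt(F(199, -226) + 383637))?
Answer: sqrt(383507)/383507 ≈ 0.0016148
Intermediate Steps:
1/(sqrt(F(199, -226) + 383637)) = 1/(sqrt((69 - 1*199) + 383637)) = 1/(sqrt((69 - 199) + 383637)) = 1/(sqrt(-130 + 383637)) = 1/(sqrt(383507)) = sqrt(383507)/383507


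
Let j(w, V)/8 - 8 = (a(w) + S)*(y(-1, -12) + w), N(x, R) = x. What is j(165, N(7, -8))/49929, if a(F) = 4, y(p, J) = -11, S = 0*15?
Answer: 1664/16643 ≈ 0.099982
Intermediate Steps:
S = 0
j(w, V) = -288 + 32*w (j(w, V) = 64 + 8*((4 + 0)*(-11 + w)) = 64 + 8*(4*(-11 + w)) = 64 + 8*(-44 + 4*w) = 64 + (-352 + 32*w) = -288 + 32*w)
j(165, N(7, -8))/49929 = (-288 + 32*165)/49929 = (-288 + 5280)*(1/49929) = 4992*(1/49929) = 1664/16643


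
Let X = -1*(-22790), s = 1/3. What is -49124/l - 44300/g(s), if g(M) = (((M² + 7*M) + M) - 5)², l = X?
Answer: -408985033/45580 ≈ -8972.9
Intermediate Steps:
s = ⅓ ≈ 0.33333
X = 22790
l = 22790
g(M) = (-5 + M² + 8*M)² (g(M) = ((M² + 8*M) - 5)² = (-5 + M² + 8*M)²)
-49124/l - 44300/g(s) = -49124/22790 - 44300/(-5 + (⅓)² + 8*(⅓))² = -49124*1/22790 - 44300/(-5 + ⅑ + 8/3)² = -24562/11395 - 44300/((-20/9)²) = -24562/11395 - 44300/400/81 = -24562/11395 - 44300*81/400 = -24562/11395 - 35883/4 = -408985033/45580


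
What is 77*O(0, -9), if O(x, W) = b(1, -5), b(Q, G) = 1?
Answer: 77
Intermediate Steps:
O(x, W) = 1
77*O(0, -9) = 77*1 = 77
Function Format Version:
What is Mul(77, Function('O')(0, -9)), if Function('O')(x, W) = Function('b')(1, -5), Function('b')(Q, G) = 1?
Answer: 77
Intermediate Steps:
Function('O')(x, W) = 1
Mul(77, Function('O')(0, -9)) = Mul(77, 1) = 77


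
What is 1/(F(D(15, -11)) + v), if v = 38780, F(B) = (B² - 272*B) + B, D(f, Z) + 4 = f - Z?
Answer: 1/33302 ≈ 3.0028e-5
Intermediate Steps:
D(f, Z) = -4 + f - Z (D(f, Z) = -4 + (f - Z) = -4 + f - Z)
F(B) = B² - 271*B
1/(F(D(15, -11)) + v) = 1/((-4 + 15 - 1*(-11))*(-271 + (-4 + 15 - 1*(-11))) + 38780) = 1/((-4 + 15 + 11)*(-271 + (-4 + 15 + 11)) + 38780) = 1/(22*(-271 + 22) + 38780) = 1/(22*(-249) + 38780) = 1/(-5478 + 38780) = 1/33302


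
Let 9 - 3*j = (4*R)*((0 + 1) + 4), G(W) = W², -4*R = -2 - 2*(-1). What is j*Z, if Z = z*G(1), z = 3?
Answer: 9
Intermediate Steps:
R = 0 (R = -(-2 - 2*(-1))/4 = -(-2 + 2)/4 = -¼*0 = 0)
j = 3 (j = 3 - 4*0*((0 + 1) + 4)/3 = 3 - 0*(1 + 4) = 3 - 0*5 = 3 - ⅓*0 = 3 + 0 = 3)
Z = 3 (Z = 3*1² = 3*1 = 3)
j*Z = 3*3 = 9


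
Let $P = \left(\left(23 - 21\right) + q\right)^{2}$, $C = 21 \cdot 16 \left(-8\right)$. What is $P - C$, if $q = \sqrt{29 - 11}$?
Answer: $2710 + 12 \sqrt{2} \approx 2727.0$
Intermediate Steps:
$q = 3 \sqrt{2}$ ($q = \sqrt{18} = 3 \sqrt{2} \approx 4.2426$)
$C = -2688$ ($C = 336 \left(-8\right) = -2688$)
$P = \left(2 + 3 \sqrt{2}\right)^{2}$ ($P = \left(\left(23 - 21\right) + 3 \sqrt{2}\right)^{2} = \left(2 + 3 \sqrt{2}\right)^{2} \approx 38.971$)
$P - C = \left(22 + 12 \sqrt{2}\right) - -2688 = \left(22 + 12 \sqrt{2}\right) + 2688 = 2710 + 12 \sqrt{2}$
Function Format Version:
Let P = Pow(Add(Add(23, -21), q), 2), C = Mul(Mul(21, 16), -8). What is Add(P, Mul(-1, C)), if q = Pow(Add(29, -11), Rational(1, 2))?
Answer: Add(2710, Mul(12, Pow(2, Rational(1, 2)))) ≈ 2727.0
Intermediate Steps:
q = Mul(3, Pow(2, Rational(1, 2))) (q = Pow(18, Rational(1, 2)) = Mul(3, Pow(2, Rational(1, 2))) ≈ 4.2426)
C = -2688 (C = Mul(336, -8) = -2688)
P = Pow(Add(2, Mul(3, Pow(2, Rational(1, 2)))), 2) (P = Pow(Add(Add(23, -21), Mul(3, Pow(2, Rational(1, 2)))), 2) = Pow(Add(2, Mul(3, Pow(2, Rational(1, 2)))), 2) ≈ 38.971)
Add(P, Mul(-1, C)) = Add(Add(22, Mul(12, Pow(2, Rational(1, 2)))), Mul(-1, -2688)) = Add(Add(22, Mul(12, Pow(2, Rational(1, 2)))), 2688) = Add(2710, Mul(12, Pow(2, Rational(1, 2))))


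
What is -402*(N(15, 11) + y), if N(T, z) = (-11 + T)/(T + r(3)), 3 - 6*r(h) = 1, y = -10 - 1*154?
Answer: 1513932/23 ≈ 65823.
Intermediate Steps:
y = -164 (y = -10 - 154 = -164)
r(h) = 1/3 (r(h) = 1/2 - 1/6*1 = 1/2 - 1/6 = 1/3)
N(T, z) = (-11 + T)/(1/3 + T) (N(T, z) = (-11 + T)/(T + 1/3) = (-11 + T)/(1/3 + T))
-402*(N(15, 11) + y) = -402*(3*(-11 + 15)/(1 + 3*15) - 164) = -402*(3*4/(1 + 45) - 164) = -402*(3*4/46 - 164) = -402*(3*(1/46)*4 - 164) = -402*(6/23 - 164) = -402*(-3766/23) = 1513932/23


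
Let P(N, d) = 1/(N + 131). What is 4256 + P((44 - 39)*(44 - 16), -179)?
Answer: 1153377/271 ≈ 4256.0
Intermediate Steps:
P(N, d) = 1/(131 + N)
4256 + P((44 - 39)*(44 - 16), -179) = 4256 + 1/(131 + (44 - 39)*(44 - 16)) = 4256 + 1/(131 + 5*28) = 4256 + 1/(131 + 140) = 4256 + 1/271 = 1153377/271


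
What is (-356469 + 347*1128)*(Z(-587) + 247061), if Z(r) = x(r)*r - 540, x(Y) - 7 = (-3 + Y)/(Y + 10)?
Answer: 4875993944118/577 ≈ 8.4506e+9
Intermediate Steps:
x(Y) = 7 + (-3 + Y)/(10 + Y) (x(Y) = 7 + (-3 + Y)/(Y + 10) = 7 + (-3 + Y)/(10 + Y))
Z(r) = -540 + r*(67 + 8*r)/(10 + r) (Z(r) = ((67 + 8*r)/(10 + r))*r - 540 = r*(67 + 8*r)/(10 + r) - 540 = -540 + r*(67 + 8*r)/(10 + r))
(-356469 + 347*1128)*(Z(-587) + 247061) = (-356469 + 347*1128)*((-5400 - 473*(-587) + 8*(-587)²)/(10 - 587) + 247061) = (-356469 + 391416)*((-5400 + 277651 + 8*344569)/(-577) + 247061) = 34947*(-(-5400 + 277651 + 2756552)/577 + 247061) = 34947*(-1/577*3028803 + 247061) = 34947*(-3028803/577 + 247061) = 34947*(139525394/577) = 4875993944118/577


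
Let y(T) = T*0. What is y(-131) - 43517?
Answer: -43517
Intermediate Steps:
y(T) = 0
y(-131) - 43517 = 0 - 43517 = -43517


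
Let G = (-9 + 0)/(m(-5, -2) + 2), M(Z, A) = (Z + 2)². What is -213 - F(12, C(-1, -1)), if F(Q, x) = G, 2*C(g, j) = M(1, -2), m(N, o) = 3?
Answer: -1056/5 ≈ -211.20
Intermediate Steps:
M(Z, A) = (2 + Z)²
C(g, j) = 9/2 (C(g, j) = (2 + 1)²/2 = (½)*3² = (½)*9 = 9/2)
G = -9/5 (G = (-9 + 0)/(3 + 2) = -9/5 ≈ -1.8000)
F(Q, x) = -9/5
-213 - F(12, C(-1, -1)) = -213 - 1*(-9/5) = -213 + 9/5 = -1056/5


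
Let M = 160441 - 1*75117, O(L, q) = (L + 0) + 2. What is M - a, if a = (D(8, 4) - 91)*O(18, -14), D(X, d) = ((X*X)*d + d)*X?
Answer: 45544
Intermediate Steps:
O(L, q) = 2 + L (O(L, q) = L + 2 = 2 + L)
D(X, d) = X*(d + d*X²) (D(X, d) = (X²*d + d)*X = (d*X² + d)*X = (d + d*X²)*X = X*(d + d*X²))
M = 85324 (M = 160441 - 75117 = 85324)
a = 39780 (a = (8*4*(1 + 8²) - 91)*(2 + 18) = (8*4*(1 + 64) - 91)*20 = (8*4*65 - 91)*20 = (2080 - 91)*20 = 1989*20 = 39780)
M - a = 85324 - 1*39780 = 85324 - 39780 = 45544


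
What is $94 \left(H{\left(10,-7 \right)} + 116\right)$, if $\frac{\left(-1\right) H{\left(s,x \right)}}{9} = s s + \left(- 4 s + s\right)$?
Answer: $-48316$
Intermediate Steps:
$H{\left(s,x \right)} = - 9 s^{2} + 27 s$ ($H{\left(s,x \right)} = - 9 \left(s s + \left(- 4 s + s\right)\right) = - 9 \left(s^{2} - 3 s\right) = - 9 s^{2} + 27 s$)
$94 \left(H{\left(10,-7 \right)} + 116\right) = 94 \left(9 \cdot 10 \left(3 - 10\right) + 116\right) = 94 \left(9 \cdot 10 \left(-7\right) + 116\right) = 94 \left(-630 + 116\right) = 94 \left(-514\right) = -48316$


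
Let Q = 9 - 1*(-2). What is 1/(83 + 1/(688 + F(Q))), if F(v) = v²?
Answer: 809/67148 ≈ 0.012048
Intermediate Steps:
Q = 11 (Q = 9 + 2 = 11)
1/(83 + 1/(688 + F(Q))) = 1/(83 + 1/(688 + 11²)) = 1/(83 + 1/(688 + 121)) = 1/(83 + 1/809) = 1/(67148/809) = 809/67148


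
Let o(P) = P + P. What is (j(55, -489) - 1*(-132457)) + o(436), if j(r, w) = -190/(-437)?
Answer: 3066577/23 ≈ 1.3333e+5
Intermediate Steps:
j(r, w) = 10/23 (j(r, w) = -190*(-1/437) = 10/23)
o(P) = 2*P
(j(55, -489) - 1*(-132457)) + o(436) = (10/23 - 1*(-132457)) + 2*436 = (10/23 + 132457) + 872 = 3046521/23 + 872 = 3066577/23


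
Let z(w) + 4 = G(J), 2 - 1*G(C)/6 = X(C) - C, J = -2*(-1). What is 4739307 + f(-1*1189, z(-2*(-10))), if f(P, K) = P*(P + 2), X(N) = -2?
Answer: 6150650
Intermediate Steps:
J = 2
G(C) = 24 + 6*C (G(C) = 12 - 6*(-2 - C) = 12 + (12 + 6*C) = 24 + 6*C)
z(w) = 32 (z(w) = -4 + (24 + 6*2) = -4 + (24 + 12) = -4 + 36 = 32)
f(P, K) = P*(2 + P)
4739307 + f(-1*1189, z(-2*(-10))) = 4739307 + (-1*1189)*(2 - 1*1189) = 4739307 - 1189*(2 - 1189) = 4739307 - 1189*(-1187) = 4739307 + 1411343 = 6150650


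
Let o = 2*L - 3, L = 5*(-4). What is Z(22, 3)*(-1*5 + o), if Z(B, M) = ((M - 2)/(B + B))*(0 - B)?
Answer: 24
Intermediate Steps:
L = -20
o = -43 (o = 2*(-20) - 3 = -40 - 3 = -43)
Z(B, M) = 1 - M/2 (Z(B, M) = ((-2 + M)/((2*B)))*(-B) = ((-2 + M)*(1/(2*B)))*(-B) = ((-2 + M)/(2*B))*(-B) = 1 - M/2)
Z(22, 3)*(-1*5 + o) = (1 - 1/2*3)*(-1*5 - 43) = (1 - 3/2)*(-5 - 43) = -1/2*(-48) = 24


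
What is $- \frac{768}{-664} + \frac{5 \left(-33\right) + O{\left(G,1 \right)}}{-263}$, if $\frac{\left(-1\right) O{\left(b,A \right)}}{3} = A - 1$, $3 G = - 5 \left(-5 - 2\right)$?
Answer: $\frac{38943}{21829} \approx 1.784$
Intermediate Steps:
$G = \frac{35}{3}$ ($G = \frac{\left(-5\right) \left(-5 - 2\right)}{3} = \frac{\left(-5\right) \left(-7\right)}{3} = \frac{1}{3} \cdot 35 = \frac{35}{3} \approx 11.667$)
$O{\left(b,A \right)} = 3 - 3 A$ ($O{\left(b,A \right)} = - 3 \left(A - 1\right) = - 3 \left(-1 + A\right) = 3 - 3 A$)
$- \frac{768}{-664} + \frac{5 \left(-33\right) + O{\left(G,1 \right)}}{-263} = - \frac{768}{-664} + \frac{5 \left(-33\right) + \left(3 - 3\right)}{-263} = \left(-768\right) \left(- \frac{1}{664}\right) + \left(-165 + \left(3 - 3\right)\right) \left(- \frac{1}{263}\right) = \frac{96}{83} + \left(-165 + 0\right) \left(- \frac{1}{263}\right) = \frac{96}{83} - - \frac{165}{263} = \frac{96}{83} + \frac{165}{263} = \frac{38943}{21829}$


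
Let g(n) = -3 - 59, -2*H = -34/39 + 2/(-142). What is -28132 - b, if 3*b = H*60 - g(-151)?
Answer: -25993088/923 ≈ -28162.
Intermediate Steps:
H = 2453/5538 (H = -(-34/39 + 2/(-142))/2 = -(-34*1/39 + 2*(-1/142))/2 = -(-34/39 - 1/71)/2 = -1/2*(-2453/2769) = 2453/5538 ≈ 0.44294)
g(n) = -62
b = 27252/923 (b = ((2453/5538)*60 - 1*(-62))/3 = (24530/923 + 62)/3 = (1/3)*(81756/923) = 27252/923 ≈ 29.525)
-28132 - b = -28132 - 1*27252/923 = -28132 - 27252/923 = -25993088/923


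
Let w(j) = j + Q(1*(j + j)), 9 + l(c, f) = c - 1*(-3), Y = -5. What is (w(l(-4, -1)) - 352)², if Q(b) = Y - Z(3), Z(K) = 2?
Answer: 136161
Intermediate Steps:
l(c, f) = -6 + c (l(c, f) = -9 + (c - 1*(-3)) = -9 + (c + 3) = -9 + (3 + c) = -6 + c)
Q(b) = -7 (Q(b) = -5 - 1*2 = -5 - 2 = -7)
w(j) = -7 + j (w(j) = j - 7 = -7 + j)
(w(l(-4, -1)) - 352)² = ((-7 + (-6 - 4)) - 352)² = ((-7 - 10) - 352)² = (-17 - 352)² = (-369)² = 136161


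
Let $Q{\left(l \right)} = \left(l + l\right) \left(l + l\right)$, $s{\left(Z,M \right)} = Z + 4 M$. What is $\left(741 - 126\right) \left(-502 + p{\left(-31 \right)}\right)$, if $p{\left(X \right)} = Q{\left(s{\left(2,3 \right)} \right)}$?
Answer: $173430$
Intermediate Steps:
$Q{\left(l \right)} = 4 l^{2}$ ($Q{\left(l \right)} = 2 l 2 l = 4 l^{2}$)
$p{\left(X \right)} = 784$ ($p{\left(X \right)} = 4 \left(2 + 4 \cdot 3\right)^{2} = 4 \left(2 + 12\right)^{2} = 4 \cdot 14^{2} = 4 \cdot 196 = 784$)
$\left(741 - 126\right) \left(-502 + p{\left(-31 \right)}\right) = \left(741 - 126\right) \left(-502 + 784\right) = \left(741 - 126\right) 282 = 615 \cdot 282 = 173430$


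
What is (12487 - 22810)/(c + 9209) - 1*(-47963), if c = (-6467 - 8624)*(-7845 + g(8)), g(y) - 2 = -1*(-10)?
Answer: 182904597943/3813452 ≈ 47963.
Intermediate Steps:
g(y) = 12 (g(y) = 2 - 1*(-10) = 2 + 10 = 12)
c = 118207803 (c = (-6467 - 8624)*(-7845 + 12) = -15091*(-7833) = 118207803)
(12487 - 22810)/(c + 9209) - 1*(-47963) = (12487 - 22810)/(118207803 + 9209) - 1*(-47963) = -10323/118217012 + 47963 = -10323*1/118217012 + 47963 = -333/3813452 + 47963 = 182904597943/3813452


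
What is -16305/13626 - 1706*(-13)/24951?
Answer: -11625403/37775814 ≈ -0.30775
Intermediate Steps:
-16305/13626 - 1706*(-13)/24951 = -16305*1/13626 + 22178*(1/24951) = -5435/4542 + 22178/24951 = -11625403/37775814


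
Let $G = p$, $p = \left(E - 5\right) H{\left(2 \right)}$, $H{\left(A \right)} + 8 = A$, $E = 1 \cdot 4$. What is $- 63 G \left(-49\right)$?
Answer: $18522$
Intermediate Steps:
$E = 4$
$H{\left(A \right)} = -8 + A$
$p = 6$ ($p = \left(4 - 5\right) \left(-8 + 2\right) = \left(-1\right) \left(-6\right) = 6$)
$G = 6$
$- 63 G \left(-49\right) = \left(-63\right) 6 \left(-49\right) = \left(-378\right) \left(-49\right) = 18522$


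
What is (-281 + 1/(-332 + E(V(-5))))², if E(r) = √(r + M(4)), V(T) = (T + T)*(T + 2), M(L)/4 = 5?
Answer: 479236837259563/6069155138 + 77398065*√2/3034577569 ≈ 78963.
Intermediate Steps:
M(L) = 20 (M(L) = 4*5 = 20)
V(T) = 2*T*(2 + T) (V(T) = (2*T)*(2 + T) = 2*T*(2 + T))
E(r) = √(20 + r) (E(r) = √(r + 20) = √(20 + r))
(-281 + 1/(-332 + E(V(-5))))² = (-281 + 1/(-332 + √(20 + 2*(-5)*(2 - 5))))² = (-281 + 1/(-332 + √(20 + 2*(-5)*(-3))))² = (-281 + 1/(-332 + √(20 + 30)))² = (-281 + 1/(-332 + √50))² = (-281 + 1/(-332 + 5*√2))²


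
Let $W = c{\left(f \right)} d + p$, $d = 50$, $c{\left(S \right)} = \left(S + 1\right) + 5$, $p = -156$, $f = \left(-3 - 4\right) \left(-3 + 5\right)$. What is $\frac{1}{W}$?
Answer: $- \frac{1}{556} \approx -0.0017986$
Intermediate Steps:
$f = -14$ ($f = \left(-7\right) 2 = -14$)
$c{\left(S \right)} = 6 + S$ ($c{\left(S \right)} = \left(1 + S\right) + 5 = 6 + S$)
$W = -556$ ($W = \left(6 - 14\right) 50 - 156 = \left(-8\right) 50 - 156 = -400 - 156 = -556$)
$\frac{1}{W} = \frac{1}{-556} = - \frac{1}{556}$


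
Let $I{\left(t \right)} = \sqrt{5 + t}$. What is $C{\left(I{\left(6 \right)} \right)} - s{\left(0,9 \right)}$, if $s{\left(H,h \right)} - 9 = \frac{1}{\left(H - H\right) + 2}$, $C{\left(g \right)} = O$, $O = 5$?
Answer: $- \frac{9}{2} \approx -4.5$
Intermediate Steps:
$C{\left(g \right)} = 5$
$s{\left(H,h \right)} = \frac{19}{2}$ ($s{\left(H,h \right)} = 9 + \frac{1}{\left(H - H\right) + 2} = 9 + \frac{1}{0 + 2} = 9 + \frac{1}{2} = \frac{19}{2}$)
$C{\left(I{\left(6 \right)} \right)} - s{\left(0,9 \right)} = 5 - \frac{19}{2} = - \frac{9}{2}$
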